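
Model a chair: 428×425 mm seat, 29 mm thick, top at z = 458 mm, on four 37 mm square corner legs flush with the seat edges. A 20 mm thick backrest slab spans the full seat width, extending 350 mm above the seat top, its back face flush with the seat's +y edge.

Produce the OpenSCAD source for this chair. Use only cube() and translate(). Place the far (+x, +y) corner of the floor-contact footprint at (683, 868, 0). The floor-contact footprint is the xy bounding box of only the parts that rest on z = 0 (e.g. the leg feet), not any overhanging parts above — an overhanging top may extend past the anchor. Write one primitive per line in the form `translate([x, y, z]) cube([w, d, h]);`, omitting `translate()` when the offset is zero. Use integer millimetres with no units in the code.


translate([255, 443, 429]) cube([428, 425, 29]);
translate([255, 443, 0]) cube([37, 37, 429]);
translate([646, 443, 0]) cube([37, 37, 429]);
translate([255, 831, 0]) cube([37, 37, 429]);
translate([646, 831, 0]) cube([37, 37, 429]);
translate([255, 848, 458]) cube([428, 20, 350]);


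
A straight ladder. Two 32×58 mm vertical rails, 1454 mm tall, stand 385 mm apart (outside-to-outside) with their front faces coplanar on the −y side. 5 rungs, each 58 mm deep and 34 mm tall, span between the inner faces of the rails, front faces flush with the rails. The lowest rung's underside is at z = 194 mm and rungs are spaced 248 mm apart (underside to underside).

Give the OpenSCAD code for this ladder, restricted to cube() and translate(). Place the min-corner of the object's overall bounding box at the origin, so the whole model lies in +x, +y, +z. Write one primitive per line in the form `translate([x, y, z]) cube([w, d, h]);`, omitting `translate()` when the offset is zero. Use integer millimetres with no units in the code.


cube([32, 58, 1454]);
translate([353, 0, 0]) cube([32, 58, 1454]);
translate([32, 0, 194]) cube([321, 58, 34]);
translate([32, 0, 442]) cube([321, 58, 34]);
translate([32, 0, 690]) cube([321, 58, 34]);
translate([32, 0, 938]) cube([321, 58, 34]);
translate([32, 0, 1186]) cube([321, 58, 34]);


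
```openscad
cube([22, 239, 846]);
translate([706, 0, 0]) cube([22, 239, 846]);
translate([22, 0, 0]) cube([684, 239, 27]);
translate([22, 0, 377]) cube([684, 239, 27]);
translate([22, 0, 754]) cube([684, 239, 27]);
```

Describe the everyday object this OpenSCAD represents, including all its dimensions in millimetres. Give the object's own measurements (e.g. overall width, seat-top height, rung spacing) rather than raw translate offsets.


An open bookshelf. Two side panels, each 22 mm thick, 239 mm deep and 846 mm tall, stand 728 mm apart (outside-to-outside). Between them sit 3 shelves, each 27 mm thick and 239 mm deep, spanning the full gap between the sides. The bottom shelf rests on the floor (its underside at z = 0) and the clear gap between one shelf's top and the next shelf's underside is 350 mm.


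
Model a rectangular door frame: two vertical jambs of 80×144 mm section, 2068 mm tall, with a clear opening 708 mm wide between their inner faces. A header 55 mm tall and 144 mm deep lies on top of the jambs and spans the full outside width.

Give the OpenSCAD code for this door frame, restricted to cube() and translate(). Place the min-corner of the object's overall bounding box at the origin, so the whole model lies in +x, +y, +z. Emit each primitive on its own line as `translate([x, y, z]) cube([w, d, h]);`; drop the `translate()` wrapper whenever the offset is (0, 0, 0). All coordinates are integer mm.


cube([80, 144, 2068]);
translate([788, 0, 0]) cube([80, 144, 2068]);
translate([0, 0, 2068]) cube([868, 144, 55]);


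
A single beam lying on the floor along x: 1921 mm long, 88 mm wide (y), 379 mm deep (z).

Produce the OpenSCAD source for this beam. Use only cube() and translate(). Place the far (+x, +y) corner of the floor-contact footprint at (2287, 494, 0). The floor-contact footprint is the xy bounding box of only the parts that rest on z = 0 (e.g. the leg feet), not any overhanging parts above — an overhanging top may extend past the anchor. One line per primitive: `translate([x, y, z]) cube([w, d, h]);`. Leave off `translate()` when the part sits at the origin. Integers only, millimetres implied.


translate([366, 406, 0]) cube([1921, 88, 379]);


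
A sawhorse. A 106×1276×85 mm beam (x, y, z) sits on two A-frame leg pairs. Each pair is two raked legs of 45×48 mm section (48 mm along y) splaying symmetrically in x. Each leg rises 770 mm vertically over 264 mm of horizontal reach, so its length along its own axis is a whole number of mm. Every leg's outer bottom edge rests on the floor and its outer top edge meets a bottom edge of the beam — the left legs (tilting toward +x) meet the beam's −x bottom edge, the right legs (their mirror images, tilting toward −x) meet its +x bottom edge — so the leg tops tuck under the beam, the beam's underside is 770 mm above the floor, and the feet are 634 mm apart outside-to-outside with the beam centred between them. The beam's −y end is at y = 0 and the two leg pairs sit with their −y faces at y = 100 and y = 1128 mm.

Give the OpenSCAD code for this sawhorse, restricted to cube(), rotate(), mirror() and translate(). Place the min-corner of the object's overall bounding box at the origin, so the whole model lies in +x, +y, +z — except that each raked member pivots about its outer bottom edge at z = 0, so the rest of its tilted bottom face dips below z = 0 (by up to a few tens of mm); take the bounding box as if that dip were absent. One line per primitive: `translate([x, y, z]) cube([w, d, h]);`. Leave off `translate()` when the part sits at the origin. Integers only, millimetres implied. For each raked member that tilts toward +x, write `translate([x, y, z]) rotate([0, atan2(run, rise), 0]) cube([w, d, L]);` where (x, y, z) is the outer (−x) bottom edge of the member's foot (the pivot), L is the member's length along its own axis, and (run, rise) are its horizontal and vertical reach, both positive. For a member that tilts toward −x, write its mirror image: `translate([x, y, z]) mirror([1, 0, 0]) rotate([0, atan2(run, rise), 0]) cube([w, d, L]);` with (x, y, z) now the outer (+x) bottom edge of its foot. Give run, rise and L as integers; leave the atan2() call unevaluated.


translate([264, 0, 770]) cube([106, 1276, 85]);
translate([0, 100, 0]) rotate([0, atan2(264, 770), 0]) cube([45, 48, 814]);
translate([634, 100, 0]) mirror([1, 0, 0]) rotate([0, atan2(264, 770), 0]) cube([45, 48, 814]);
translate([0, 1128, 0]) rotate([0, atan2(264, 770), 0]) cube([45, 48, 814]);
translate([634, 1128, 0]) mirror([1, 0, 0]) rotate([0, atan2(264, 770), 0]) cube([45, 48, 814]);


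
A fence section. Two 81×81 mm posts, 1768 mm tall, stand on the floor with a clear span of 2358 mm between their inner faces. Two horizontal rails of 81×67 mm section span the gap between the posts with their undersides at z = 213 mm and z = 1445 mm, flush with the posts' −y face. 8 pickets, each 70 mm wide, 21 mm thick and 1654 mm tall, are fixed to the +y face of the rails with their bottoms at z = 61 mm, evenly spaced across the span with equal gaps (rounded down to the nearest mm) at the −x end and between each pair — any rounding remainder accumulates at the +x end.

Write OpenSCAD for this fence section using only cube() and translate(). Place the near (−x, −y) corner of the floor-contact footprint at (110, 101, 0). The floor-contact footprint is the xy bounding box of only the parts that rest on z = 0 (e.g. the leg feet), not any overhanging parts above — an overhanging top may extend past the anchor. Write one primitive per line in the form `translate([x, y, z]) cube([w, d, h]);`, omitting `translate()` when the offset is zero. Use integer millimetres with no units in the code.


translate([110, 101, 0]) cube([81, 81, 1768]);
translate([2549, 101, 0]) cube([81, 81, 1768]);
translate([191, 101, 213]) cube([2358, 81, 67]);
translate([191, 101, 1445]) cube([2358, 81, 67]);
translate([390, 182, 61]) cube([70, 21, 1654]);
translate([659, 182, 61]) cube([70, 21, 1654]);
translate([928, 182, 61]) cube([70, 21, 1654]);
translate([1197, 182, 61]) cube([70, 21, 1654]);
translate([1466, 182, 61]) cube([70, 21, 1654]);
translate([1735, 182, 61]) cube([70, 21, 1654]);
translate([2004, 182, 61]) cube([70, 21, 1654]);
translate([2273, 182, 61]) cube([70, 21, 1654]);


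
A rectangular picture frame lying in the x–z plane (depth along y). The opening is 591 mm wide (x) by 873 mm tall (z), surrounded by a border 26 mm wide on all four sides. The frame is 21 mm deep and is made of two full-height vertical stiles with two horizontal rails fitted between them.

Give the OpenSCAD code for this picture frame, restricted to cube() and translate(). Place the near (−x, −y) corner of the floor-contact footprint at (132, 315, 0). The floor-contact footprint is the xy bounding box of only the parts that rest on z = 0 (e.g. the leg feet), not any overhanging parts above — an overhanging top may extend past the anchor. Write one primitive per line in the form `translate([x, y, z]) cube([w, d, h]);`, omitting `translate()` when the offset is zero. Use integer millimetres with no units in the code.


translate([132, 315, 0]) cube([26, 21, 925]);
translate([749, 315, 0]) cube([26, 21, 925]);
translate([158, 315, 0]) cube([591, 21, 26]);
translate([158, 315, 899]) cube([591, 21, 26]);


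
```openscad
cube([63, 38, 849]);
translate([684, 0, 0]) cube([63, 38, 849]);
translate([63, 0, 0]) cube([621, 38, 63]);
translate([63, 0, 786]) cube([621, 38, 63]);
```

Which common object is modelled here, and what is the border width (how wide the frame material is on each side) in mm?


A picture frame. The border width is 63 mm.

Four thin pieces enclosing a rectangular opening — a picture frame. The two full-height stiles are 849 mm tall; the top rail sits at z = 786 and is 63 mm tall, so the border above the opening is 849 − 786 = 63 mm, matching the stile x-width.


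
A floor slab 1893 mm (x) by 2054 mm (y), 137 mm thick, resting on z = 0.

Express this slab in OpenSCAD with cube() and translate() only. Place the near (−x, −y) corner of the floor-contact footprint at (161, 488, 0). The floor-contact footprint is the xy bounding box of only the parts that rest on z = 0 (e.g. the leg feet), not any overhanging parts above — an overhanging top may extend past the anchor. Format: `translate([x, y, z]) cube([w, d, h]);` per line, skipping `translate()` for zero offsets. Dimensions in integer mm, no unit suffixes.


translate([161, 488, 0]) cube([1893, 2054, 137]);


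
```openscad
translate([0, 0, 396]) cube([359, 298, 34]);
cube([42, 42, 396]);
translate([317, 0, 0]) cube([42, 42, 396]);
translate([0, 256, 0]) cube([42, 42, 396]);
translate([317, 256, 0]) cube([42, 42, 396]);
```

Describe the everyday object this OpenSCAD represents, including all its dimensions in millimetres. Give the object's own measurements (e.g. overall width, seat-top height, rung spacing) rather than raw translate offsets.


A simple wooden stool: a rectangular seat 359 mm (x) by 298 mm (y), 34 mm thick, top face at z = 430 mm, on four square legs, each 42×42 mm in cross-section. The legs rest on z = 0, each flush with a corner of the seat.


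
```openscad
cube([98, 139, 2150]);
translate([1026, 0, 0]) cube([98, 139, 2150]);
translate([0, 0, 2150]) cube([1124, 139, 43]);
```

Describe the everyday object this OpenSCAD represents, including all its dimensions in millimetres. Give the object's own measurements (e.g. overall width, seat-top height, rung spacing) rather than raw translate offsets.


A door frame. The clear opening is 928 mm wide and 2150 mm high. Two 98 mm wide jambs, 139 mm deep, stand either side of the opening from the floor to the top of the opening. A 43 mm thick head sits across the top of both jambs, spanning the full outside width of the frame.


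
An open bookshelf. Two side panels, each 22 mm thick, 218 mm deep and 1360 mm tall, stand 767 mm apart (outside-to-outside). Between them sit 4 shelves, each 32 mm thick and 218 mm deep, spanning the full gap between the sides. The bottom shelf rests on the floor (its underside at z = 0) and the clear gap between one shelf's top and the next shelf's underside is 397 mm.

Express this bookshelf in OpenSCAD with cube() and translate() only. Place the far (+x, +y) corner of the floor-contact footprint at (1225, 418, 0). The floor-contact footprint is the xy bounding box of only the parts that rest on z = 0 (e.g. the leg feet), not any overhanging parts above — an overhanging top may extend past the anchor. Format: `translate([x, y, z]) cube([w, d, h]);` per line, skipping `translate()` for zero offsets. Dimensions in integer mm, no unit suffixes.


translate([458, 200, 0]) cube([22, 218, 1360]);
translate([1203, 200, 0]) cube([22, 218, 1360]);
translate([480, 200, 0]) cube([723, 218, 32]);
translate([480, 200, 429]) cube([723, 218, 32]);
translate([480, 200, 858]) cube([723, 218, 32]);
translate([480, 200, 1287]) cube([723, 218, 32]);


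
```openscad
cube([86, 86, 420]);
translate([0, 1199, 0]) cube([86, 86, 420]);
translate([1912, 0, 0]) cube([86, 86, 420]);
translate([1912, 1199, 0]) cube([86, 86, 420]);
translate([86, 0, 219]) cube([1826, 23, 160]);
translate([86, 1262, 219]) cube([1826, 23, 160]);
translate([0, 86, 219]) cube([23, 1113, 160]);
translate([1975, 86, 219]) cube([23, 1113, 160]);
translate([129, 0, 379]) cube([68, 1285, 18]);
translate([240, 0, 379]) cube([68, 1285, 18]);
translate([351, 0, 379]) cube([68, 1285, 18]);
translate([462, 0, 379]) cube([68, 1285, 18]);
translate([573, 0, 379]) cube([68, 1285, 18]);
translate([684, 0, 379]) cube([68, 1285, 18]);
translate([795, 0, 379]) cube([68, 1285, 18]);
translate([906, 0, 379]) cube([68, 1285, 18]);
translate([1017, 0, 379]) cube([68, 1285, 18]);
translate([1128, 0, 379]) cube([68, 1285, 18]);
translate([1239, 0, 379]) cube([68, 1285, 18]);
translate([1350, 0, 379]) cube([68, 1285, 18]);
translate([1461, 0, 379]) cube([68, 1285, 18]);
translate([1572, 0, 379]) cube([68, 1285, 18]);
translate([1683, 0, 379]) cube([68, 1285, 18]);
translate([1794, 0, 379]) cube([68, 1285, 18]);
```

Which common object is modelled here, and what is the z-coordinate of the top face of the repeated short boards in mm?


A bed frame. The slat-top height is 397 mm.

Four posts, four rails, and a row of slats — a bed frame. Slats sit on the rails at z = 219 + 160 = 379; with slat thickness 18, the top is 397 mm.


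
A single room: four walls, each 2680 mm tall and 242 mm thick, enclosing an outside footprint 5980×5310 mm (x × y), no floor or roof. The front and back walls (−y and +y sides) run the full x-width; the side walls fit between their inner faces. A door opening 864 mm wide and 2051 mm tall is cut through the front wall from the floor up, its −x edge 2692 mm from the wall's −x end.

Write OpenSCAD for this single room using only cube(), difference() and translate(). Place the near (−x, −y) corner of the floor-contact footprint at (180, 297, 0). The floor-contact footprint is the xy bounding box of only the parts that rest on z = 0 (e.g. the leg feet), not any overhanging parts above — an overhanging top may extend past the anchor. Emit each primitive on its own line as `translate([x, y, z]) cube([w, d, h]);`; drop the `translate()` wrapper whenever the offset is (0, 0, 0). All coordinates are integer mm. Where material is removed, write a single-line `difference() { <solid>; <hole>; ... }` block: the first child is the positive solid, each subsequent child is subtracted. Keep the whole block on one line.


difference() { translate([180, 297, 0]) cube([5980, 242, 2680]); translate([2872, 297, 0]) cube([864, 242, 2051]); }
translate([180, 5365, 0]) cube([5980, 242, 2680]);
translate([180, 539, 0]) cube([242, 4826, 2680]);
translate([5918, 539, 0]) cube([242, 4826, 2680]);


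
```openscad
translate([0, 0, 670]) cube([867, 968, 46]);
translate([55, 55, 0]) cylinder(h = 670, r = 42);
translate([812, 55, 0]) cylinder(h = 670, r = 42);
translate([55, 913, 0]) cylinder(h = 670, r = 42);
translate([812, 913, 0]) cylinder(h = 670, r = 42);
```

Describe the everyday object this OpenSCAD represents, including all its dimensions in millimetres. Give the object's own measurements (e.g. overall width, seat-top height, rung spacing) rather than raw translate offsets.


A table: top 867 mm (x) × 968 mm (y), 46 mm thick, upper face at z = 716 mm, on four round legs of 84 mm diameter, each leg's bounding box inset 13 mm from the nearest pair of top edges from z = 0 to the bottom of the top.


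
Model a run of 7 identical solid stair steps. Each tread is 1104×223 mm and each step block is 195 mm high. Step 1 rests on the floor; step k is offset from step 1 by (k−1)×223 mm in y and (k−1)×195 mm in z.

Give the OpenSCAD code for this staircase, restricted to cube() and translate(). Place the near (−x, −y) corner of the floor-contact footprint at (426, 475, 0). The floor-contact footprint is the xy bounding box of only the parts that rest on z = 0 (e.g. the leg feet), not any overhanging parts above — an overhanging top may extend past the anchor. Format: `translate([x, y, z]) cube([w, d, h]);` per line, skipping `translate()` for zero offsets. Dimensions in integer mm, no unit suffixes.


translate([426, 475, 0]) cube([1104, 223, 195]);
translate([426, 698, 195]) cube([1104, 223, 195]);
translate([426, 921, 390]) cube([1104, 223, 195]);
translate([426, 1144, 585]) cube([1104, 223, 195]);
translate([426, 1367, 780]) cube([1104, 223, 195]);
translate([426, 1590, 975]) cube([1104, 223, 195]);
translate([426, 1813, 1170]) cube([1104, 223, 195]);


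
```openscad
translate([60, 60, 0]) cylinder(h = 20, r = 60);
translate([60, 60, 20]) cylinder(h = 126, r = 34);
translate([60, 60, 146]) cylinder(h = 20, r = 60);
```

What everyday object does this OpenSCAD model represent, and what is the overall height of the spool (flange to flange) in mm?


A spool. The overall height is 166 mm.

Three coaxial cylinders, large–small–large — a spool. Two 20 mm flanges and a 126 mm core give 20 + 126 + 20 = 166 mm.


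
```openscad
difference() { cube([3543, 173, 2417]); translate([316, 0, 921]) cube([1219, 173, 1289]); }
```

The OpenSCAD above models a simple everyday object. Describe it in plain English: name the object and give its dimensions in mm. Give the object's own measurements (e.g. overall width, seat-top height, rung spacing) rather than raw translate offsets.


A wall 3543 mm long (x), 173 mm thick (y), 2417 mm tall, with a rectangular window opening cut through it. The opening is 1219 mm wide and 1289 mm tall; its sill is at z = 921 mm and its near (−x) edge is 316 mm from the wall's −x end. The opening passes through the full wall thickness.


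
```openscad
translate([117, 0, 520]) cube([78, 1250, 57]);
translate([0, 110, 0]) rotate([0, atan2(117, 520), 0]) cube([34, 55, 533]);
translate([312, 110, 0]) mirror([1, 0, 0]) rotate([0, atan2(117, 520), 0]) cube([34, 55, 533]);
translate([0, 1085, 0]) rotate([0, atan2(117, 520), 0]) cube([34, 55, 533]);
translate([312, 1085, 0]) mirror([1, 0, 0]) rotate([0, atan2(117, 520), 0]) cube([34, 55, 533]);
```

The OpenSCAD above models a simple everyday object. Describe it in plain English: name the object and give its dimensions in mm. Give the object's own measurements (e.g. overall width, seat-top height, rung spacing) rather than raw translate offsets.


A sawhorse. A 78×1250×57 mm beam (x, y, z) sits on two A-frame leg pairs. Each pair is two raked legs of 34×55 mm section (55 mm along y) splaying symmetrically in x. Each leg rises 520 mm vertically over 117 mm of horizontal reach and is 533 mm long along its own axis. Every leg's outer bottom edge rests on the floor and its outer top edge meets a bottom edge of the beam — the left legs (tilting toward +x) meet the beam's −x bottom edge, the right legs (their mirror images, tilting toward −x) meet its +x bottom edge — so the leg tops tuck under the beam, the beam's underside is 520 mm above the floor, and the feet are 312 mm apart outside-to-outside with the beam centred between them. The two leg pairs are set in 110 mm from either end of the beam.


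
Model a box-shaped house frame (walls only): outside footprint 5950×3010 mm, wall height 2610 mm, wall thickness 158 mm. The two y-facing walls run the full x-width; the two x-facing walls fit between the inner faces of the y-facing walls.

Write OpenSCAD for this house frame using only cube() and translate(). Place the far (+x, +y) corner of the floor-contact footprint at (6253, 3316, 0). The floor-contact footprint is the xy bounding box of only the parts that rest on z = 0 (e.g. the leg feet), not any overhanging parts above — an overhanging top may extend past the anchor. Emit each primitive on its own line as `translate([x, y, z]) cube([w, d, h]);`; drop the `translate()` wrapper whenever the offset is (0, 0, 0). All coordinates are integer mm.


translate([303, 306, 0]) cube([5950, 158, 2610]);
translate([303, 3158, 0]) cube([5950, 158, 2610]);
translate([303, 464, 0]) cube([158, 2694, 2610]);
translate([6095, 464, 0]) cube([158, 2694, 2610]);


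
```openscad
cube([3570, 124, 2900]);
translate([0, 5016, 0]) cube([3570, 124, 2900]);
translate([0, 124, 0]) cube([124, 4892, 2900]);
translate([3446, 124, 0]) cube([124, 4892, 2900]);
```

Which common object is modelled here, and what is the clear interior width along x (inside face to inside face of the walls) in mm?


A house (or room) frame. The interior width is 3322 mm.

Four 2900 mm walls enclosing a rectangle with no floor or roof — a room or house frame. Outside width is 3570 mm and wall thickness is 124 mm, so the interior width is 3570 − 2 × 124 = 3322 mm.


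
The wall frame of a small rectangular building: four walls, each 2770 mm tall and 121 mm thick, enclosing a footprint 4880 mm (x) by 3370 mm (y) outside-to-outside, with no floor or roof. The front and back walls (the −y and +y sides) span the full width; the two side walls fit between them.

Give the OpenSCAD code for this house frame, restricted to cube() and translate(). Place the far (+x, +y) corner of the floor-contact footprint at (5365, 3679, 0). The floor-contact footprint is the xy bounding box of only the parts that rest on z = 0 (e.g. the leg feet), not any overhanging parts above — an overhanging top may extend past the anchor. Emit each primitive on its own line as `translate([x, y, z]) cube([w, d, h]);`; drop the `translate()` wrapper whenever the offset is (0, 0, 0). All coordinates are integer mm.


translate([485, 309, 0]) cube([4880, 121, 2770]);
translate([485, 3558, 0]) cube([4880, 121, 2770]);
translate([485, 430, 0]) cube([121, 3128, 2770]);
translate([5244, 430, 0]) cube([121, 3128, 2770]);


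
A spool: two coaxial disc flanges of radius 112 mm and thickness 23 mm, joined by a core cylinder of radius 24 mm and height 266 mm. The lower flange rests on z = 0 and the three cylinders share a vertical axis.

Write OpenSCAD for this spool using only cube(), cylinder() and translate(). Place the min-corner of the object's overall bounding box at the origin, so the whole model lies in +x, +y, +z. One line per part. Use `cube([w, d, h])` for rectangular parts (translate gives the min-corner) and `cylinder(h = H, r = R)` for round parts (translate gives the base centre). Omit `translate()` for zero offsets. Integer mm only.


translate([112, 112, 0]) cylinder(h = 23, r = 112);
translate([112, 112, 23]) cylinder(h = 266, r = 24);
translate([112, 112, 289]) cylinder(h = 23, r = 112);


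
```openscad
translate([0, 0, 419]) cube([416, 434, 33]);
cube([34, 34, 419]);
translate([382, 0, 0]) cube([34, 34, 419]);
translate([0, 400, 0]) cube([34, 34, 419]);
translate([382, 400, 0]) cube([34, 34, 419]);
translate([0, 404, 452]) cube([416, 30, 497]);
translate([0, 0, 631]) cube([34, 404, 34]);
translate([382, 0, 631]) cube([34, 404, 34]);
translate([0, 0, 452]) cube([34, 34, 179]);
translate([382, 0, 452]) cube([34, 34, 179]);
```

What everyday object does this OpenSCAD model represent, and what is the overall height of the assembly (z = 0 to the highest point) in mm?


A chair. The overall height is 949 mm.

A slab on four corner posts with a tall panel at the back — a chair. The seat slab sits at z = 419 with thickness 33, and the 497 mm backrest starts at the seat top, so the overall height is 419 + 33 + 497 = 949 mm.


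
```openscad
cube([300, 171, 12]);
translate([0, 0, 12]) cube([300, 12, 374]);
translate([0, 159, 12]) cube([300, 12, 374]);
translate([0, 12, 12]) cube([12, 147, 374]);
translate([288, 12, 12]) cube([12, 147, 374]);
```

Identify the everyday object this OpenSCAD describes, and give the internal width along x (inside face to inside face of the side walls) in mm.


An open box. The internal width is 276 mm.

A 300×171 base slab with four walls standing on it — an open box. The base is 300 mm wide and the walls are 12 mm thick, so the internal width is 300 − 2 × 12 = 276 mm.


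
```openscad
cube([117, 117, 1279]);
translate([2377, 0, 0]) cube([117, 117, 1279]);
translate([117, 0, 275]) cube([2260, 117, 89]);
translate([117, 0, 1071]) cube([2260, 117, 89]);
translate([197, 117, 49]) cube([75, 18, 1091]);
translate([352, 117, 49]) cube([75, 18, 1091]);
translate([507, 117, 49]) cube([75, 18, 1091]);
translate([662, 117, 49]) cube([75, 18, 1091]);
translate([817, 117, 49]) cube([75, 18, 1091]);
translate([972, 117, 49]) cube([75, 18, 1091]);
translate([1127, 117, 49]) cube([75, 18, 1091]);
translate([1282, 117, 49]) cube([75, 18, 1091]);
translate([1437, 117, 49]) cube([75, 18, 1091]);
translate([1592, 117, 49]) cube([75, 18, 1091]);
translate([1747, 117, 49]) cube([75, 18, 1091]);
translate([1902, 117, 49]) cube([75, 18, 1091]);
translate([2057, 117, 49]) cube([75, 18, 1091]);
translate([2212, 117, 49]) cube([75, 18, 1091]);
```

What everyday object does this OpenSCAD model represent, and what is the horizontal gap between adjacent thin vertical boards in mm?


A fence section. The picket gap is 80 mm.

Two posts, two rails, 14 pickets — a fence section. Span 2260 mm holds 14 pickets of 75 mm with 15 equal gaps: ⌊(2260 − 14·75) / 15⌋ = 80 mm.


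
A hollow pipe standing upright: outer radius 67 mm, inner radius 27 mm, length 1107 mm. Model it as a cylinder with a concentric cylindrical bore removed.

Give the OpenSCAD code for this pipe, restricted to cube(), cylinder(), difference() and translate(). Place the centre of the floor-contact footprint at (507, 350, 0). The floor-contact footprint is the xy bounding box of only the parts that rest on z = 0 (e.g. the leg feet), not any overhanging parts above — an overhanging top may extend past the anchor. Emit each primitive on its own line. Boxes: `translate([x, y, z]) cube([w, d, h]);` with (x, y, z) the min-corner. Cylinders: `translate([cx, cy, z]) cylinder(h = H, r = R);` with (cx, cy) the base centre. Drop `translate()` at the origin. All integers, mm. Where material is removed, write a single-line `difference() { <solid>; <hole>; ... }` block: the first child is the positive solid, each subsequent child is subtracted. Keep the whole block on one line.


difference() { translate([507, 350, 0]) cylinder(h = 1107, r = 67); translate([507, 350, 0]) cylinder(h = 1107, r = 27); }


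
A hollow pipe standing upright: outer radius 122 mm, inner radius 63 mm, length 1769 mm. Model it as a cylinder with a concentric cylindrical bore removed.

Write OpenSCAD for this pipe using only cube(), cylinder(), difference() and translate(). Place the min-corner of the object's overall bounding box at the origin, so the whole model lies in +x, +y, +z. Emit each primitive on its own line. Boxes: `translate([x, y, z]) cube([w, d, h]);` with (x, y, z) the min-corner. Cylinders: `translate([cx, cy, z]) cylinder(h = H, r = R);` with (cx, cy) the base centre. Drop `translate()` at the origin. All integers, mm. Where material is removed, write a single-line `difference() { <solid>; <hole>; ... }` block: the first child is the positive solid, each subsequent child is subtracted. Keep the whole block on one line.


difference() { translate([122, 122, 0]) cylinder(h = 1769, r = 122); translate([122, 122, 0]) cylinder(h = 1769, r = 63); }


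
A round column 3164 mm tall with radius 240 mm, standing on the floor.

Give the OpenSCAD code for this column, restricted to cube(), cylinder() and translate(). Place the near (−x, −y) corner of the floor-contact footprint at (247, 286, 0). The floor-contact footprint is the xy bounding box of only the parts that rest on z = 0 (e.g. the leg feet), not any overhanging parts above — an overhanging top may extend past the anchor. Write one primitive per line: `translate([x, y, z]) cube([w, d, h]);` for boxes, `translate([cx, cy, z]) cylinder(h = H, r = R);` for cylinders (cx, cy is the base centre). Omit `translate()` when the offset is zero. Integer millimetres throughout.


translate([487, 526, 0]) cylinder(h = 3164, r = 240);


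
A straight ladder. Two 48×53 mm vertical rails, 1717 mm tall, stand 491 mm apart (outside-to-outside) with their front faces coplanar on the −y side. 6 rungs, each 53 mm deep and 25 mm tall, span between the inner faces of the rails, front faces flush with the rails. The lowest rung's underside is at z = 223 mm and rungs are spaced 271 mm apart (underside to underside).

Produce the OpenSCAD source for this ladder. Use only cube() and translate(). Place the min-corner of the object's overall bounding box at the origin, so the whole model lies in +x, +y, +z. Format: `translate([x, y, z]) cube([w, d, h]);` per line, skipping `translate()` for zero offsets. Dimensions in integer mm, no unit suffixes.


cube([48, 53, 1717]);
translate([443, 0, 0]) cube([48, 53, 1717]);
translate([48, 0, 223]) cube([395, 53, 25]);
translate([48, 0, 494]) cube([395, 53, 25]);
translate([48, 0, 765]) cube([395, 53, 25]);
translate([48, 0, 1036]) cube([395, 53, 25]);
translate([48, 0, 1307]) cube([395, 53, 25]);
translate([48, 0, 1578]) cube([395, 53, 25]);


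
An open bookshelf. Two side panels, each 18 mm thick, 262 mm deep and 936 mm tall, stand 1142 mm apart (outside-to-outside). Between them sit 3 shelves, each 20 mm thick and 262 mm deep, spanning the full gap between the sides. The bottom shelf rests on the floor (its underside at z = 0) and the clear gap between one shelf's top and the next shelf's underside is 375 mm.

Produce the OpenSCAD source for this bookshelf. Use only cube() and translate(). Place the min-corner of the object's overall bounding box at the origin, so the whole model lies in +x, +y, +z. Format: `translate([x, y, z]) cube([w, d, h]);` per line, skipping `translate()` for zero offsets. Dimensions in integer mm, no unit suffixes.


cube([18, 262, 936]);
translate([1124, 0, 0]) cube([18, 262, 936]);
translate([18, 0, 0]) cube([1106, 262, 20]);
translate([18, 0, 395]) cube([1106, 262, 20]);
translate([18, 0, 790]) cube([1106, 262, 20]);


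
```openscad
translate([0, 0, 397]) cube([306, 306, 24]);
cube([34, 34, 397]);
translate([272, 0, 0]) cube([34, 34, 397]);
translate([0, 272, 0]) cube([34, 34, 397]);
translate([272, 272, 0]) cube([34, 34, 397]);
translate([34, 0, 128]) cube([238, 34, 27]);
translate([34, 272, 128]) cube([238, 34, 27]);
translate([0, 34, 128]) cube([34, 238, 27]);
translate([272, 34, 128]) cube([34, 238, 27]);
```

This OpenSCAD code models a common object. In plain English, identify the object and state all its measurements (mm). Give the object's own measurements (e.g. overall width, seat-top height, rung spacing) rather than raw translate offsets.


A simple wooden stool: a rectangular seat 306 mm (x) by 306 mm (y), 24 mm thick, top face at z = 421 mm, on four square legs, each 34×34 mm in cross-section. The legs rest on z = 0, each flush with a corner of the seat. Four stretchers, 34 mm wide and 27 mm tall, connect adjacent legs with their undersides at z = 128 mm, each running between the inner faces of the legs it joins and aligned with the legs' outer faces on the other axis.


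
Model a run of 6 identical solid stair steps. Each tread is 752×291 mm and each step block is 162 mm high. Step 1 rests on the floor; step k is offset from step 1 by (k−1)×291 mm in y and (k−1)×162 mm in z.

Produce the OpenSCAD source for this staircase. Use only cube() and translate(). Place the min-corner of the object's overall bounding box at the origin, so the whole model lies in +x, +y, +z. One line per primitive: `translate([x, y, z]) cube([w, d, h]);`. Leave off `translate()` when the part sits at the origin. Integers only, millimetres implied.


cube([752, 291, 162]);
translate([0, 291, 162]) cube([752, 291, 162]);
translate([0, 582, 324]) cube([752, 291, 162]);
translate([0, 873, 486]) cube([752, 291, 162]);
translate([0, 1164, 648]) cube([752, 291, 162]);
translate([0, 1455, 810]) cube([752, 291, 162]);


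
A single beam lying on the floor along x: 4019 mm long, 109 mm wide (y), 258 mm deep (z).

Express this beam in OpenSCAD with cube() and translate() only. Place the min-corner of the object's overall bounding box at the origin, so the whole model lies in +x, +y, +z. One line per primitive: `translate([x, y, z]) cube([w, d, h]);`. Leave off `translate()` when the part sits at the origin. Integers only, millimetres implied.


cube([4019, 109, 258]);


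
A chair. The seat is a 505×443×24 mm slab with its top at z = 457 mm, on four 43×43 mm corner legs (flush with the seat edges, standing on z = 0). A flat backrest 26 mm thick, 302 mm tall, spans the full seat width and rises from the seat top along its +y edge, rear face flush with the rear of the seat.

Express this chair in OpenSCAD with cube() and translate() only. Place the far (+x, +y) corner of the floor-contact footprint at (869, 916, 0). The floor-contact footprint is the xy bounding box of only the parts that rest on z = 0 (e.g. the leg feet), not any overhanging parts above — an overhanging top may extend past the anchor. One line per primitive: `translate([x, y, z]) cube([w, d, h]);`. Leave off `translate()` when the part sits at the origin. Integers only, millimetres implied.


translate([364, 473, 433]) cube([505, 443, 24]);
translate([364, 473, 0]) cube([43, 43, 433]);
translate([826, 473, 0]) cube([43, 43, 433]);
translate([364, 873, 0]) cube([43, 43, 433]);
translate([826, 873, 0]) cube([43, 43, 433]);
translate([364, 890, 457]) cube([505, 26, 302]);


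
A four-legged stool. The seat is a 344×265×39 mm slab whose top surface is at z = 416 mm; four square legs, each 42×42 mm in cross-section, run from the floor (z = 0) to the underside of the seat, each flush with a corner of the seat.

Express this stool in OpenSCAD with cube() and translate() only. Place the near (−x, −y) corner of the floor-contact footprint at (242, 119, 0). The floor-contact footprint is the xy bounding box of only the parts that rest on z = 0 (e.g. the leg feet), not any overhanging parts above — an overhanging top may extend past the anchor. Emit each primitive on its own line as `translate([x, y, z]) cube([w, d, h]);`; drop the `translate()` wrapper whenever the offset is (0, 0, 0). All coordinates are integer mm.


// leg_h = 416 - 39 = 377
translate([242, 119, 377]) cube([344, 265, 39]);
translate([242, 119, 0]) cube([42, 42, 377]);
translate([544, 119, 0]) cube([42, 42, 377]);
translate([242, 342, 0]) cube([42, 42, 377]);
translate([544, 342, 0]) cube([42, 42, 377]);


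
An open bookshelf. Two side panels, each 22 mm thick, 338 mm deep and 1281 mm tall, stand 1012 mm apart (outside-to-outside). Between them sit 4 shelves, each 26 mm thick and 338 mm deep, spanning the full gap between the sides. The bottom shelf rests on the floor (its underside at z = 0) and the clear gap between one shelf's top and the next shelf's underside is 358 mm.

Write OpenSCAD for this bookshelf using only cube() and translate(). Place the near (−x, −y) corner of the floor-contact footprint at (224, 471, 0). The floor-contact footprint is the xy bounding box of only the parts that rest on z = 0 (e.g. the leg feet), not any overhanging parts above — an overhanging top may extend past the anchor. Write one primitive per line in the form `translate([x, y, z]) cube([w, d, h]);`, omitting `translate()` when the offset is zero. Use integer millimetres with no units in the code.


translate([224, 471, 0]) cube([22, 338, 1281]);
translate([1214, 471, 0]) cube([22, 338, 1281]);
translate([246, 471, 0]) cube([968, 338, 26]);
translate([246, 471, 384]) cube([968, 338, 26]);
translate([246, 471, 768]) cube([968, 338, 26]);
translate([246, 471, 1152]) cube([968, 338, 26]);


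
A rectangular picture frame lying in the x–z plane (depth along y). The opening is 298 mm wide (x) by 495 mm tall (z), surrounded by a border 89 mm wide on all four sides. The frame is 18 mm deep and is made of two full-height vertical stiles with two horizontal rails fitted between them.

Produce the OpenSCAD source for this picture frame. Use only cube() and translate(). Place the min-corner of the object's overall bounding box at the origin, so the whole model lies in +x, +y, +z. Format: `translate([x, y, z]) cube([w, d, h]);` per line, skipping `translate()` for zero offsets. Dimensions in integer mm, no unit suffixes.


cube([89, 18, 673]);
translate([387, 0, 0]) cube([89, 18, 673]);
translate([89, 0, 0]) cube([298, 18, 89]);
translate([89, 0, 584]) cube([298, 18, 89]);


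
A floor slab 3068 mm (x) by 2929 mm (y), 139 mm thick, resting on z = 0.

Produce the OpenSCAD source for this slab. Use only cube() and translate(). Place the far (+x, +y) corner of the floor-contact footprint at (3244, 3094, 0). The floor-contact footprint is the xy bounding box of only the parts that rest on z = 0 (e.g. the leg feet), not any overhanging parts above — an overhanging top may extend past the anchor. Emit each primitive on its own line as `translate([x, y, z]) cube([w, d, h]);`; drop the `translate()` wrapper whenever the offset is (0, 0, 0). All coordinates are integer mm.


translate([176, 165, 0]) cube([3068, 2929, 139]);


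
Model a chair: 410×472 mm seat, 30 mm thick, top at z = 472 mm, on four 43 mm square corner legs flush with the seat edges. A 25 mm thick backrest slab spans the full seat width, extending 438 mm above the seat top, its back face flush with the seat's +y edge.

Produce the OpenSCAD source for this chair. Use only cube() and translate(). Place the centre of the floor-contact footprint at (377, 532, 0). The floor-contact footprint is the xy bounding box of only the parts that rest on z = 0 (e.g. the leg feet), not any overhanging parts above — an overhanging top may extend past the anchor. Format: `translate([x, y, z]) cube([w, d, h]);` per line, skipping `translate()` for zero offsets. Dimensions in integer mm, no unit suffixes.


translate([172, 296, 442]) cube([410, 472, 30]);
translate([172, 296, 0]) cube([43, 43, 442]);
translate([539, 296, 0]) cube([43, 43, 442]);
translate([172, 725, 0]) cube([43, 43, 442]);
translate([539, 725, 0]) cube([43, 43, 442]);
translate([172, 743, 472]) cube([410, 25, 438]);


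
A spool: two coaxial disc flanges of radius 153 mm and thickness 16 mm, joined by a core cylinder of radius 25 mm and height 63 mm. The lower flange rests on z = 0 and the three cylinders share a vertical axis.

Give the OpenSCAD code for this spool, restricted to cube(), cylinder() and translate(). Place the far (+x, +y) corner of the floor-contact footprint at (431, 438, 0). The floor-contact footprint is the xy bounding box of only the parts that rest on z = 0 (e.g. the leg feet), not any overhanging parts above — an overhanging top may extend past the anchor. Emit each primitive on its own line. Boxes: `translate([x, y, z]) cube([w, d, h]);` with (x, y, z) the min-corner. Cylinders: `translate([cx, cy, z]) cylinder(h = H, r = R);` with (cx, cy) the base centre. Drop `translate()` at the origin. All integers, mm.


translate([278, 285, 0]) cylinder(h = 16, r = 153);
translate([278, 285, 16]) cylinder(h = 63, r = 25);
translate([278, 285, 79]) cylinder(h = 16, r = 153);


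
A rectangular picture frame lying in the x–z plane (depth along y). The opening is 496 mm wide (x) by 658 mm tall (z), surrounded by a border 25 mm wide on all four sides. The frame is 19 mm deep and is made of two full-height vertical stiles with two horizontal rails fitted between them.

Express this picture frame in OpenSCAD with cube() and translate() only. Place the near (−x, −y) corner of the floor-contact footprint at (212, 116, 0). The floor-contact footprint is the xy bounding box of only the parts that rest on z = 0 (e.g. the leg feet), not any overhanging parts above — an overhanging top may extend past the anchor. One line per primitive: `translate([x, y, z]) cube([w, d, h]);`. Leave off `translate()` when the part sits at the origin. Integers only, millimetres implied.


translate([212, 116, 0]) cube([25, 19, 708]);
translate([733, 116, 0]) cube([25, 19, 708]);
translate([237, 116, 0]) cube([496, 19, 25]);
translate([237, 116, 683]) cube([496, 19, 25]);
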